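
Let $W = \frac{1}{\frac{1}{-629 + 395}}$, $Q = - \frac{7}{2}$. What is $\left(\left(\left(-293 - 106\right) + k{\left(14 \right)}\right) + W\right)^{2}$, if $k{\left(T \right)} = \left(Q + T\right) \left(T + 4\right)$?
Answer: $197136$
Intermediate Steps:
$Q = - \frac{7}{2}$ ($Q = \left(-7\right) \frac{1}{2} = - \frac{7}{2} \approx -3.5$)
$k{\left(T \right)} = \left(4 + T\right) \left(- \frac{7}{2} + T\right)$ ($k{\left(T \right)} = \left(- \frac{7}{2} + T\right) \left(T + 4\right) = \left(- \frac{7}{2} + T\right) \left(4 + T\right) = \left(4 + T\right) \left(- \frac{7}{2} + T\right)$)
$W = -234$ ($W = \frac{1}{\frac{1}{-234}} = \frac{1}{- \frac{1}{234}} = -234$)
$\left(\left(\left(-293 - 106\right) + k{\left(14 \right)}\right) + W\right)^{2} = \left(\left(\left(-293 - 106\right) + \left(-14 + 14^{2} + \frac{1}{2} \cdot 14\right)\right) - 234\right)^{2} = \left(\left(-399 + \left(-14 + 196 + 7\right)\right) - 234\right)^{2} = \left(\left(-399 + 189\right) - 234\right)^{2} = \left(-210 - 234\right)^{2} = \left(-444\right)^{2} = 197136$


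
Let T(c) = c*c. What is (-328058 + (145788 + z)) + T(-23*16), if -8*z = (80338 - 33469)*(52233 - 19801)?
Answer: -190053772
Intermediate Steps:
T(c) = c²
z = -190006926 (z = -(80338 - 33469)*(52233 - 19801)/8 = -46869*32432/8 = -⅛*1520055408 = -190006926)
(-328058 + (145788 + z)) + T(-23*16) = (-328058 + (145788 - 190006926)) + (-23*16)² = (-328058 - 189861138) + (-368)² = -190189196 + 135424 = -190053772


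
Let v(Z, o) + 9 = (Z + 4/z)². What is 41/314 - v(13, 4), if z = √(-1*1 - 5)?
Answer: -148085/942 + 52*I*√6/3 ≈ -157.2 + 42.458*I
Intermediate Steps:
z = I*√6 (z = √(-1 - 5) = √(-6) = I*√6 ≈ 2.4495*I)
v(Z, o) = -9 + (Z - 2*I*√6/3)² (v(Z, o) = -9 + (Z + 4/((I*√6)))² = -9 + (Z + 4*(-I*√6/6))² = -9 + (Z - 2*I*√6/3)²)
41/314 - v(13, 4) = 41/314 - (-9 - (4 + I*13*√6)²/6) = 41*(1/314) - (-9 - (4 + 13*I*√6)²/6) = 41/314 + (9 + (4 + 13*I*√6)²/6) = 2867/314 + (4 + 13*I*√6)²/6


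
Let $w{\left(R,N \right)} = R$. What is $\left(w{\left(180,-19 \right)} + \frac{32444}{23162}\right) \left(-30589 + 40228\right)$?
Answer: $\frac{20249630478}{11581} \approx 1.7485 \cdot 10^{6}$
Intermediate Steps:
$\left(w{\left(180,-19 \right)} + \frac{32444}{23162}\right) \left(-30589 + 40228\right) = \left(180 + \frac{32444}{23162}\right) \left(-30589 + 40228\right) = \left(180 + 32444 \cdot \frac{1}{23162}\right) 9639 = \left(180 + \frac{16222}{11581}\right) 9639 = \frac{2100802}{11581} \cdot 9639 = \frac{20249630478}{11581}$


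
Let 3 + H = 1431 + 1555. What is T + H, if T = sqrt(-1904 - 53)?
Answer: 2983 + I*sqrt(1957) ≈ 2983.0 + 44.238*I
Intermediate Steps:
H = 2983 (H = -3 + (1431 + 1555) = -3 + 2986 = 2983)
T = I*sqrt(1957) (T = sqrt(-1957) = I*sqrt(1957) ≈ 44.238*I)
T + H = I*sqrt(1957) + 2983 = 2983 + I*sqrt(1957)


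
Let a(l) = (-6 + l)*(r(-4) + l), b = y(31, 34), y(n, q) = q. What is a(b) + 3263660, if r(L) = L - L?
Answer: 3264612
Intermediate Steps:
b = 34
r(L) = 0
a(l) = l*(-6 + l) (a(l) = (-6 + l)*(0 + l) = (-6 + l)*l = l*(-6 + l))
a(b) + 3263660 = 34*(-6 + 34) + 3263660 = 34*28 + 3263660 = 952 + 3263660 = 3264612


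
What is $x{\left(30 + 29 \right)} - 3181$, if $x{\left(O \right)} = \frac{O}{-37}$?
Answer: $- \frac{117756}{37} \approx -3182.6$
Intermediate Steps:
$x{\left(O \right)} = - \frac{O}{37}$ ($x{\left(O \right)} = O \left(- \frac{1}{37}\right) = - \frac{O}{37}$)
$x{\left(30 + 29 \right)} - 3181 = - \frac{30 + 29}{37} - 3181 = \left(- \frac{1}{37}\right) 59 - 3181 = - \frac{59}{37} - 3181 = - \frac{117756}{37}$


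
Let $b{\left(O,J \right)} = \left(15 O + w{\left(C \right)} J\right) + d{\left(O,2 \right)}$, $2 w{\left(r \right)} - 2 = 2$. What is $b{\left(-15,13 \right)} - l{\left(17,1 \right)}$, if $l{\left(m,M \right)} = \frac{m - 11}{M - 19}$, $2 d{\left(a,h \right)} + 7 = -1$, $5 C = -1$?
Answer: $- \frac{608}{3} \approx -202.67$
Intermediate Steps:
$C = - \frac{1}{5}$ ($C = \frac{1}{5} \left(-1\right) = - \frac{1}{5} \approx -0.2$)
$d{\left(a,h \right)} = -4$ ($d{\left(a,h \right)} = - \frac{7}{2} + \frac{1}{2} \left(-1\right) = - \frac{7}{2} - \frac{1}{2} = -4$)
$w{\left(r \right)} = 2$ ($w{\left(r \right)} = 1 + \frac{1}{2} \cdot 2 = 1 + 1 = 2$)
$l{\left(m,M \right)} = \frac{-11 + m}{-19 + M}$
$b{\left(O,J \right)} = -4 + 2 J + 15 O$ ($b{\left(O,J \right)} = \left(15 O + 2 J\right) - 4 = \left(2 J + 15 O\right) - 4 = -4 + 2 J + 15 O$)
$b{\left(-15,13 \right)} - l{\left(17,1 \right)} = \left(-4 + 2 \cdot 13 + 15 \left(-15\right)\right) - \frac{-11 + 17}{-19 + 1} = \left(-4 + 26 - 225\right) - \frac{1}{-18} \cdot 6 = -203 - \left(- \frac{1}{18}\right) 6 = -203 - - \frac{1}{3} = -203 + \frac{1}{3} = - \frac{608}{3}$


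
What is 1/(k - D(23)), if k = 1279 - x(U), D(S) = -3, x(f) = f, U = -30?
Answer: 1/1312 ≈ 0.00076220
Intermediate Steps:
k = 1309 (k = 1279 - 1*(-30) = 1279 + 30 = 1309)
1/(k - D(23)) = 1/(1309 - 1*(-3)) = 1/(1309 + 3) = 1/1312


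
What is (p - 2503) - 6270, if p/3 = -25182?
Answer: -84319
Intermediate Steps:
p = -75546 (p = 3*(-25182) = -75546)
(p - 2503) - 6270 = (-75546 - 2503) - 6270 = -78049 - 6270 = -84319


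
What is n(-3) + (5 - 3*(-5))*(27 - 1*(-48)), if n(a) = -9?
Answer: 1491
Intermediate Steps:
n(-3) + (5 - 3*(-5))*(27 - 1*(-48)) = -9 + (5 - 3*(-5))*(27 - 1*(-48)) = -9 + (5 + 15)*(27 + 48) = -9 + 20*75 = -9 + 1500 = 1491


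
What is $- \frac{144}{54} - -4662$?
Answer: $\frac{13978}{3} \approx 4659.3$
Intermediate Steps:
$- \frac{144}{54} - -4662 = \left(-144\right) \frac{1}{54} + 4662 = - \frac{8}{3} + 4662 = \frac{13978}{3}$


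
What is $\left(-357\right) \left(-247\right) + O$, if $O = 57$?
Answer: $88236$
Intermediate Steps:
$\left(-357\right) \left(-247\right) + O = \left(-357\right) \left(-247\right) + 57 = 88179 + 57 = 88236$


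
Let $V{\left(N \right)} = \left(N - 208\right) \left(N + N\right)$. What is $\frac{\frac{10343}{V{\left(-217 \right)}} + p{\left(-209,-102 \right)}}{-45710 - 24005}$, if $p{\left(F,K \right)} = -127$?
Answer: $\frac{23414807}{12858931750} \approx 0.0018209$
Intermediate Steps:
$V{\left(N \right)} = 2 N \left(-208 + N\right)$ ($V{\left(N \right)} = \left(-208 + N\right) 2 N = 2 N \left(-208 + N\right)$)
$\frac{\frac{10343}{V{\left(-217 \right)}} + p{\left(-209,-102 \right)}}{-45710 - 24005} = \frac{\frac{10343}{2 \left(-217\right) \left(-208 - 217\right)} - 127}{-45710 - 24005} = \frac{\frac{10343}{2 \left(-217\right) \left(-425\right)} - 127}{-69715} = \left(\frac{10343}{184450} - 127\right) \left(- \frac{1}{69715}\right) = \left(- \frac{23414807}{184450}\right) \left(- \frac{1}{69715}\right) = \frac{23414807}{12858931750}$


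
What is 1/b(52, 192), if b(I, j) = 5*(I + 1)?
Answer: 1/265 ≈ 0.0037736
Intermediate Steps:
b(I, j) = 5 + 5*I (b(I, j) = 5*(1 + I) = 5 + 5*I)
1/b(52, 192) = 1/(5 + 5*52) = 1/(5 + 260) = 1/265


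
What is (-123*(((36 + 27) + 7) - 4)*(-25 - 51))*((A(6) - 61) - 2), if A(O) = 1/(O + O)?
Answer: -38817570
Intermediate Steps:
A(O) = 1/(2*O)
(-123*(((36 + 27) + 7) - 4)*(-25 - 51))*((A(6) - 61) - 2) = (-123*(((36 + 27) + 7) - 4)*(-25 - 51))*(((½)/6 - 61) - 2) = (-123*((63 + 7) - 4)*(-76))*(((½)*(⅙) - 61) - 2) = (-123*(70 - 4)*(-76))*((1/12 - 61) - 2) = (-8118*(-76))*(-731/12 - 2) = -123*(-5016)*(-755/12) = 616968*(-755/12) = -38817570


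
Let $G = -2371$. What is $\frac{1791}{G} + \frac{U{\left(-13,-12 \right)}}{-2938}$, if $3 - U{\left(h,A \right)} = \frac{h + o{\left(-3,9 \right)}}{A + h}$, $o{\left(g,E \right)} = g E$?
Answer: $- \frac{26326387}{34829990} \approx -0.75585$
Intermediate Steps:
$o{\left(g,E \right)} = E g$
$U{\left(h,A \right)} = 3 - \frac{-27 + h}{A + h}$ ($U{\left(h,A \right)} = 3 - \frac{h + 9 \left(-3\right)}{A + h} = 3 - \frac{h - 27}{A + h} = 3 - \frac{-27 + h}{A + h}$)
$\frac{1791}{G} + \frac{U{\left(-13,-12 \right)}}{-2938} = \frac{1791}{-2371} + \frac{\frac{1}{-12 - 13} \left(27 + 2 \left(-13\right) + 3 \left(-12\right)\right)}{-2938} = 1791 \left(- \frac{1}{2371}\right) + \frac{27 - 26 - 36}{-25} \left(- \frac{1}{2938}\right) = - \frac{1791}{2371} + \left(- \frac{1}{25}\right) \left(-35\right) \left(- \frac{1}{2938}\right) = - \frac{1791}{2371} + \frac{7}{5} \left(- \frac{1}{2938}\right) = - \frac{1791}{2371} - \frac{7}{14690} = - \frac{26326387}{34829990}$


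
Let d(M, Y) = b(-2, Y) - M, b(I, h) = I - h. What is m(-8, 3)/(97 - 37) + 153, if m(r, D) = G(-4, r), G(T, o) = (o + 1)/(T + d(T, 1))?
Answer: 27547/180 ≈ 153.04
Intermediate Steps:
d(M, Y) = -2 - M - Y (d(M, Y) = (-2 - Y) - M = -2 - M - Y)
G(T, o) = -⅓ - o/3 (G(T, o) = (o + 1)/(T + (-2 - T - 1*1)) = (1 + o)/(T + (-2 - T - 1)) = (1 + o)/(T + (-3 - T)) = (1 + o)/(-3) = (1 + o)*(-⅓) = -⅓ - o/3)
m(r, D) = -⅓ - r/3
m(-8, 3)/(97 - 37) + 153 = (-⅓ - ⅓*(-8))/(97 - 37) + 153 = (-⅓ + 8/3)/60 + 153 = (7/3)*(1/60) + 153 = 7/180 + 153 = 27547/180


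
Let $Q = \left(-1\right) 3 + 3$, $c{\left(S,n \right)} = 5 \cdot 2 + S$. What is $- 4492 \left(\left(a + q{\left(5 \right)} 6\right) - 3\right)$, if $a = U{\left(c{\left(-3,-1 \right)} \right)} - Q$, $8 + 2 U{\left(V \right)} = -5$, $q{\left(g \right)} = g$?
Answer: $-92086$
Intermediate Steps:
$c{\left(S,n \right)} = 10 + S$
$U{\left(V \right)} = - \frac{13}{2}$ ($U{\left(V \right)} = -4 + \frac{1}{2} \left(-5\right) = -4 - \frac{5}{2} = - \frac{13}{2}$)
$Q = 0$ ($Q = -3 + 3 = 0$)
$a = - \frac{13}{2}$ ($a = - \frac{13}{2} - 0 = - \frac{13}{2} + 0 = - \frac{13}{2} \approx -6.5$)
$- 4492 \left(\left(a + q{\left(5 \right)} 6\right) - 3\right) = - 4492 \left(\left(- \frac{13}{2} + 5 \cdot 6\right) - 3\right) = - 4492 \left(\left(- \frac{13}{2} + 30\right) - 3\right) = - 4492 \left(\frac{47}{2} - 3\right) = \left(-4492\right) \frac{41}{2} = -92086$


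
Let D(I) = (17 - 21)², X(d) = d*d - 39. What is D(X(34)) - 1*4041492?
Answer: -4041476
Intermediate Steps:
X(d) = -39 + d² (X(d) = d² - 39 = -39 + d²)
D(I) = 16 (D(I) = (-4)² = 16)
D(X(34)) - 1*4041492 = 16 - 1*4041492 = 16 - 4041492 = -4041476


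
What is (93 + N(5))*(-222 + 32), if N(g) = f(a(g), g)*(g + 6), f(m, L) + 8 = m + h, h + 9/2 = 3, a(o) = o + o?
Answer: -18715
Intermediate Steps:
a(o) = 2*o
h = -3/2 (h = -9/2 + 3 = -3/2 ≈ -1.5000)
f(m, L) = -19/2 + m (f(m, L) = -8 + (m - 3/2) = -8 + (-3/2 + m) = -19/2 + m)
N(g) = (6 + g)*(-19/2 + 2*g) (N(g) = (-19/2 + 2*g)*(g + 6) = (-19/2 + 2*g)*(6 + g) = (6 + g)*(-19/2 + 2*g))
(93 + N(5))*(-222 + 32) = (93 + (-19 + 4*5)*(6 + 5)/2)*(-222 + 32) = (93 + (½)*(-19 + 20)*11)*(-190) = (93 + (½)*1*11)*(-190) = (93 + 11/2)*(-190) = (197/2)*(-190) = -18715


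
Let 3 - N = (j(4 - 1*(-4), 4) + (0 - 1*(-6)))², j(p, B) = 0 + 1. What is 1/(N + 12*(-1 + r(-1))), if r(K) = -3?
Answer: -1/94 ≈ -0.010638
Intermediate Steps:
j(p, B) = 1
N = -46 (N = 3 - (1 + (0 - 1*(-6)))² = 3 - (1 + (0 + 6))² = 3 - (1 + 6)² = 3 - 1*7² = 3 - 1*49 = 3 - 49 = -46)
1/(N + 12*(-1 + r(-1))) = 1/(-46 + 12*(-1 - 3)) = 1/(-46 + 12*(-4)) = 1/(-46 - 48) = 1/(-94) = -1/94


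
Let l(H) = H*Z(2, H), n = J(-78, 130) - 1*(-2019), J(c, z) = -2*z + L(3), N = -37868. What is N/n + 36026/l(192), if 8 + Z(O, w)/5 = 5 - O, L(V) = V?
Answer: -61311053/2114400 ≈ -28.997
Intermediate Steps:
J(c, z) = 3 - 2*z (J(c, z) = -2*z + 3 = 3 - 2*z)
Z(O, w) = -15 - 5*O (Z(O, w) = -40 + 5*(5 - O) = -40 + (25 - 5*O) = -15 - 5*O)
n = 1762 (n = (3 - 2*130) - 1*(-2019) = (3 - 260) + 2019 = -257 + 2019 = 1762)
l(H) = -25*H (l(H) = H*(-15 - 5*2) = H*(-15 - 10) = H*(-25) = -25*H)
N/n + 36026/l(192) = -37868/1762 + 36026/((-25*192)) = -37868*1/1762 + 36026/(-4800) = -18934/881 + 36026*(-1/4800) = -18934/881 - 18013/2400 = -61311053/2114400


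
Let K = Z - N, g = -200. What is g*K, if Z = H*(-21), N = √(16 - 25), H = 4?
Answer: 16800 + 600*I ≈ 16800.0 + 600.0*I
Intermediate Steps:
N = 3*I (N = √(-9) = 3*I ≈ 3.0*I)
Z = -84 (Z = 4*(-21) = -84)
K = -84 - 3*I ≈ -84.0 - 3.0*I
g*K = -200*(-84 - 3*I) = 16800 + 600*I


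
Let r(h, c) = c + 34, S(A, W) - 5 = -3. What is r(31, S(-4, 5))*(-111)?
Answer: -3996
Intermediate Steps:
S(A, W) = 2 (S(A, W) = 5 - 3 = 2)
r(h, c) = 34 + c
r(31, S(-4, 5))*(-111) = (34 + 2)*(-111) = 36*(-111) = -3996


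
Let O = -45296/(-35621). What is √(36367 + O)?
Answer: √46146086585063/35621 ≈ 190.70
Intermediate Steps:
O = 45296/35621 (O = -45296*(-1/35621) = 45296/35621 ≈ 1.2716)
√(36367 + O) = √(36367 + 45296/35621) = √(1295474203/35621) = √46146086585063/35621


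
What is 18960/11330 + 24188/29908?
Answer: 21027643/8471441 ≈ 2.4822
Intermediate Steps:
18960/11330 + 24188/29908 = 18960*(1/11330) + 24188*(1/29908) = 1896/1133 + 6047/7477 = 21027643/8471441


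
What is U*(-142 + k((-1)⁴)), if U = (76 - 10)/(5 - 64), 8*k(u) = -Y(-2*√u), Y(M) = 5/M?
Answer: 74811/472 ≈ 158.50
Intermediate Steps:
k(u) = 5/(16*√u) (k(u) = (-5/((-2*√u)))/8 = (-5*(-1/(2*√u)))/8 = (-(-5)/(2*√u))/8 = (5/(2*√u))/8 = 5/(16*√u))
U = -66/59 (U = 66/(-59) = 66*(-1/59) = -66/59 ≈ -1.1186)
U*(-142 + k((-1)⁴)) = -66*(-142 + 5/(16*√((-1)⁴)))/59 = -66*(-142 + 5/(16*√1))/59 = -66*(-142 + (5/16)*1)/59 = -66*(-142 + 5/16)/59 = -66/59*(-2267/16) = 74811/472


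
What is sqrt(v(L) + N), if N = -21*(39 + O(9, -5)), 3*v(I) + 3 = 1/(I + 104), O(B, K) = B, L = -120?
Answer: I*sqrt(145299)/12 ≈ 31.765*I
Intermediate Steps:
v(I) = -1 + 1/(3*(104 + I)) (v(I) = -1 + 1/(3*(I + 104)) = -1 + 1/(3*(104 + I)))
N = -1008 (N = -21*(39 + 9) = -21*48 = -1008)
sqrt(v(L) + N) = sqrt((-311/3 - 1*(-120))/(104 - 120) - 1008) = sqrt((-311/3 + 120)/(-16) - 1008) = sqrt(-1/16*49/3 - 1008) = sqrt(-49/48 - 1008) = sqrt(-48433/48) = I*sqrt(145299)/12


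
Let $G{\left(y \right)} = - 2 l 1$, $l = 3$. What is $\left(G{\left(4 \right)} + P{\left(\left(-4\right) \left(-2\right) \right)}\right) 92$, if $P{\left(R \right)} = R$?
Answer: $184$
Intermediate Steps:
$G{\left(y \right)} = -6$ ($G{\left(y \right)} = \left(-2\right) 3 \cdot 1 = \left(-6\right) 1 = -6$)
$\left(G{\left(4 \right)} + P{\left(\left(-4\right) \left(-2\right) \right)}\right) 92 = \left(-6 - -8\right) 92 = \left(-6 + 8\right) 92 = 2 \cdot 92 = 184$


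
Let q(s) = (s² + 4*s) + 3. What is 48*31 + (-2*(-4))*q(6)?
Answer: 1992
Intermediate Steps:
q(s) = 3 + s² + 4*s
48*31 + (-2*(-4))*q(6) = 48*31 + (-2*(-4))*(3 + 6² + 4*6) = 1488 + 8*(3 + 36 + 24) = 1488 + 8*63 = 1488 + 504 = 1992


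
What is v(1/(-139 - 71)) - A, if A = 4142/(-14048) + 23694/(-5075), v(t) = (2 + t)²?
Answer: 20087298167/2245748400 ≈ 8.9446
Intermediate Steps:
A = -176936981/35646800 (A = 4142*(-1/14048) + 23694*(-1/5075) = -2071/7024 - 23694/5075 = -176936981/35646800 ≈ -4.9636)
v(1/(-139 - 71)) - A = (2 + 1/(-139 - 71))² - 1*(-176936981/35646800) = (2 + 1/(-210))² + 176936981/35646800 = (2 - 1/210)² + 176936981/35646800 = (419/210)² + 176936981/35646800 = 175561/44100 + 176936981/35646800 = 20087298167/2245748400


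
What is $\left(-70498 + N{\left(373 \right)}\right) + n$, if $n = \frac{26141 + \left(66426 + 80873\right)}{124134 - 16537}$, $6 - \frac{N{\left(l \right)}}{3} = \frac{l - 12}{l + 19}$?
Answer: $- \frac{424679381513}{6025432} \approx -70481.0$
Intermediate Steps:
$N{\left(l \right)} = 18 - \frac{3 \left(-12 + l\right)}{19 + l}$ ($N{\left(l \right)} = 18 - 3 \frac{l - 12}{l + 19} = 18 - 3 \frac{-12 + l}{19 + l} = 18 - \frac{3 \left(-12 + l\right)}{19 + l}$)
$n = \frac{173440}{107597}$ ($n = \frac{26141 + 147299}{107597} = 173440 \cdot \frac{1}{107597} = \frac{173440}{107597} \approx 1.6119$)
$\left(-70498 + N{\left(373 \right)}\right) + n = \left(-70498 + \frac{3 \left(126 + 5 \cdot 373\right)}{19 + 373}\right) + \frac{173440}{107597} = \left(-70498 + \frac{3 \left(126 + 1865\right)}{392}\right) + \frac{173440}{107597} = \left(-70498 + 3 \cdot \frac{1}{392} \cdot 1991\right) + \frac{173440}{107597} = \left(-70498 + \frac{5973}{392}\right) + \frac{173440}{107597} = - \frac{27629243}{392} + \frac{173440}{107597} = - \frac{424679381513}{6025432}$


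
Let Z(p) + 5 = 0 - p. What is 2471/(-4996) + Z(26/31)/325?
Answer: -25799601/50334700 ≈ -0.51256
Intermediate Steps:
Z(p) = -5 - p (Z(p) = -5 + (0 - p) = -5 - p)
2471/(-4996) + Z(26/31)/325 = 2471/(-4996) + (-5 - 26/31)/325 = 2471*(-1/4996) + (-5 - 26/31)*(1/325) = -2471/4996 + (-5 - 1*26/31)*(1/325) = -2471/4996 + (-5 - 26/31)*(1/325) = -2471/4996 - 181/31*1/325 = -2471/4996 - 181/10075 = -25799601/50334700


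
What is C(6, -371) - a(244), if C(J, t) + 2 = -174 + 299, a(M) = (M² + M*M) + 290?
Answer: -119239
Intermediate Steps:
a(M) = 290 + 2*M² (a(M) = (M² + M²) + 290 = 2*M² + 290 = 290 + 2*M²)
C(J, t) = 123 (C(J, t) = -2 + (-174 + 299) = -2 + 125 = 123)
C(6, -371) - a(244) = 123 - (290 + 2*244²) = 123 - (290 + 2*59536) = 123 - (290 + 119072) = 123 - 1*119362 = 123 - 119362 = -119239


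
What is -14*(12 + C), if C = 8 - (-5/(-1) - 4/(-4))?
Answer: -196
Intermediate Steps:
C = 2 (C = 8 - (-5*(-1) - 4*(-1/4)) = 8 - (5 + 1) = 8 - 1*6 = 8 - 6 = 2)
-14*(12 + C) = -14*(12 + 2) = -14*14 = -196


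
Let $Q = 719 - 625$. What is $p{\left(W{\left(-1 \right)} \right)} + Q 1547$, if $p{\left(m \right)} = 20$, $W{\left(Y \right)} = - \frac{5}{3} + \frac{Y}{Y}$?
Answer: $145438$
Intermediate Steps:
$W{\left(Y \right)} = - \frac{2}{3}$ ($W{\left(Y \right)} = \left(-5\right) \frac{1}{3} + 1 = - \frac{5}{3} + 1 = - \frac{2}{3}$)
$Q = 94$
$p{\left(W{\left(-1 \right)} \right)} + Q 1547 = 20 + 94 \cdot 1547 = 20 + 145418 = 145438$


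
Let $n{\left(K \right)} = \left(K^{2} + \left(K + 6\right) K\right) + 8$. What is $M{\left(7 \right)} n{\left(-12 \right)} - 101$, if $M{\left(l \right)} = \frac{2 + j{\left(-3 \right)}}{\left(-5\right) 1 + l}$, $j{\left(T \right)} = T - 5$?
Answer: $-773$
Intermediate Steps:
$n{\left(K \right)} = 8 + K^{2} + K \left(6 + K\right)$ ($n{\left(K \right)} = \left(K^{2} + \left(6 + K\right) K\right) + 8 = \left(K^{2} + K \left(6 + K\right)\right) + 8 = 8 + K^{2} + K \left(6 + K\right)$)
$j{\left(T \right)} = -5 + T$ ($j{\left(T \right)} = T - 5 = -5 + T$)
$M{\left(l \right)} = - \frac{6}{-5 + l}$ ($M{\left(l \right)} = \frac{2 - 8}{\left(-5\right) 1 + l} = \frac{2 - 8}{-5 + l} = - \frac{6}{-5 + l}$)
$M{\left(7 \right)} n{\left(-12 \right)} - 101 = - \frac{6}{-5 + 7} \left(8 + 2 \left(-12\right)^{2} + 6 \left(-12\right)\right) - 101 = - \frac{6}{2} \left(8 + 2 \cdot 144 - 72\right) - 101 = \left(-6\right) \frac{1}{2} \left(8 + 288 - 72\right) - 101 = \left(-3\right) 224 - 101 = -672 - 101 = -773$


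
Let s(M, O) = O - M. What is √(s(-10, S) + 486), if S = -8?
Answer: 2*√122 ≈ 22.091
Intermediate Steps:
√(s(-10, S) + 486) = √((-8 - 1*(-10)) + 486) = √((-8 + 10) + 486) = √(2 + 486) = √488 = 2*√122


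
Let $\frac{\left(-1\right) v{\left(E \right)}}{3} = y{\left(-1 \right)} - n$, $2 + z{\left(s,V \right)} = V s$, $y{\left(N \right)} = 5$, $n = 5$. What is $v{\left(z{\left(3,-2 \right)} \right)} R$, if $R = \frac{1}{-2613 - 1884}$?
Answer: $0$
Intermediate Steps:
$z{\left(s,V \right)} = -2 + V s$
$v{\left(E \right)} = 0$ ($v{\left(E \right)} = - 3 \left(5 - 5\right) = \left(-3\right) 0 = 0$)
$R = - \frac{1}{4497}$ ($R = \frac{1}{-4497} = - \frac{1}{4497} \approx -0.00022237$)
$v{\left(z{\left(3,-2 \right)} \right)} R = 0 \left(- \frac{1}{4497}\right) = 0$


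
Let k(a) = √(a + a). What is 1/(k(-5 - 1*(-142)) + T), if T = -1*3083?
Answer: -3083/9504615 - √274/9504615 ≈ -0.00032611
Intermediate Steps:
k(a) = √2*√a (k(a) = √(2*a) = √2*√a)
T = -3083
1/(k(-5 - 1*(-142)) + T) = 1/(√2*√(-5 - 1*(-142)) - 3083) = 1/(√2*√(-5 + 142) - 3083) = 1/(√2*√137 - 3083) = 1/(√274 - 3083) = 1/(-3083 + √274)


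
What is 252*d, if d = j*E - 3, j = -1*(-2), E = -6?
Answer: -3780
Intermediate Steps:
j = 2
d = -15 (d = 2*(-6) - 3 = -12 - 3 = -15)
252*d = 252*(-15) = -3780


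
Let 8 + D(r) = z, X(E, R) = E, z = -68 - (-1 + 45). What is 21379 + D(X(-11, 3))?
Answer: 21259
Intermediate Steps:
z = -112 (z = -68 - 1*44 = -68 - 44 = -112)
D(r) = -120 (D(r) = -8 - 112 = -120)
21379 + D(X(-11, 3)) = 21379 - 120 = 21259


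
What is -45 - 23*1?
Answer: -68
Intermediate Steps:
-45 - 23*1 = -45 - 23 = -68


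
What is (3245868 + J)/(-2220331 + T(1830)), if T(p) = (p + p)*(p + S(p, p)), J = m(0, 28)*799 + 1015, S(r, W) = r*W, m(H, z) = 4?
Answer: 3250079/12261451469 ≈ 0.00026506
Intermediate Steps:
S(r, W) = W*r
J = 4211 (J = 4*799 + 1015 = 3196 + 1015 = 4211)
T(p) = 2*p*(p + p**2) (T(p) = (p + p)*(p + p*p) = (2*p)*(p + p**2) = 2*p*(p + p**2))
(3245868 + J)/(-2220331 + T(1830)) = (3245868 + 4211)/(-2220331 + 2*1830**2*(1 + 1830)) = 3250079/(-2220331 + 2*3348900*1831) = 3250079/(-2220331 + 12263671800) = 3250079/12261451469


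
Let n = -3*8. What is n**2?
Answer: 576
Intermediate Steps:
n = -24
n**2 = (-24)**2 = 576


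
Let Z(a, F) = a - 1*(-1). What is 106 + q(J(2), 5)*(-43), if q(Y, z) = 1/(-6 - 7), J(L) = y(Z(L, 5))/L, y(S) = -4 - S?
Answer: 1421/13 ≈ 109.31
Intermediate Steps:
Z(a, F) = 1 + a (Z(a, F) = a + 1 = 1 + a)
J(L) = (-5 - L)/L (J(L) = (-4 - (1 + L))/L = (-4 + (-1 - L))/L = (-5 - L)/L)
q(Y, z) = -1/13 (q(Y, z) = 1/(-13) = -1/13)
106 + q(J(2), 5)*(-43) = 106 - 1/13*(-43) = 106 + 43/13 = 1421/13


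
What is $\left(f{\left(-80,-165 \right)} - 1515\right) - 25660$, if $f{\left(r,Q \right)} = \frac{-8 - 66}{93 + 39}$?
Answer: $- \frac{1793587}{66} \approx -27176.0$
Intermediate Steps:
$f{\left(r,Q \right)} = - \frac{37}{66}$ ($f{\left(r,Q \right)} = - \frac{74}{132} = \left(-74\right) \frac{1}{132} = - \frac{37}{66}$)
$\left(f{\left(-80,-165 \right)} - 1515\right) - 25660 = \left(- \frac{37}{66} - 1515\right) - 25660 = - \frac{100027}{66} - 25660 = - \frac{1793587}{66}$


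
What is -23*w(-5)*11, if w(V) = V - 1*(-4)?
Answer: 253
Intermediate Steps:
w(V) = 4 + V (w(V) = V + 4 = 4 + V)
-23*w(-5)*11 = -23*(4 - 5)*11 = -23*(-1)*11 = 23*11 = 253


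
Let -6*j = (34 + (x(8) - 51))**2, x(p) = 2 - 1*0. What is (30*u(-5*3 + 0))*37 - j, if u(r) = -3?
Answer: -6585/2 ≈ -3292.5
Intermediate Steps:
x(p) = 2 (x(p) = 2 + 0 = 2)
j = -75/2 (j = -(34 + (2 - 51))**2/6 = -(34 - 49)**2/6 = -1/6*(-15)**2 = -1/6*225 = -75/2 ≈ -37.500)
(30*u(-5*3 + 0))*37 - j = (30*(-3))*37 - 1*(-75/2) = -90*37 + 75/2 = -3330 + 75/2 = -6585/2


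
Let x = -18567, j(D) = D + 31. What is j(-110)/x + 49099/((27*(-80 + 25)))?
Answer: -101278202/3063555 ≈ -33.059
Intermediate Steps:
j(D) = 31 + D
j(-110)/x + 49099/((27*(-80 + 25))) = (31 - 110)/(-18567) + 49099/((27*(-80 + 25))) = -79*(-1/18567) + 49099/((27*(-55))) = 79/18567 + 49099/(-1485) = 79/18567 + 49099*(-1/1485) = 79/18567 - 49099/1485 = -101278202/3063555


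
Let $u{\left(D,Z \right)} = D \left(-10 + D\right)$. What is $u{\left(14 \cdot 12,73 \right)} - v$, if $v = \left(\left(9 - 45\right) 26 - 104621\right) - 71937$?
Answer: $204038$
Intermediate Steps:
$v = -177494$ ($v = \left(\left(-36\right) 26 - 104621\right) - 71937 = \left(-936 - 104621\right) - 71937 = -105557 - 71937 = -177494$)
$u{\left(14 \cdot 12,73 \right)} - v = 14 \cdot 12 \left(-10 + 14 \cdot 12\right) - -177494 = 168 \left(-10 + 168\right) + 177494 = 168 \cdot 158 + 177494 = 26544 + 177494 = 204038$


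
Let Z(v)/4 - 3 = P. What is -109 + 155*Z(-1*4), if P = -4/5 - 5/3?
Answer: 665/3 ≈ 221.67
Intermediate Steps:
P = -37/15 (P = -4*⅕ - 5*⅓ = -⅘ - 5/3 = -37/15 ≈ -2.4667)
Z(v) = 32/15 (Z(v) = 12 + 4*(-37/15) = 12 - 148/15 = 32/15)
-109 + 155*Z(-1*4) = -109 + 155*(32/15) = -109 + 992/3 = 665/3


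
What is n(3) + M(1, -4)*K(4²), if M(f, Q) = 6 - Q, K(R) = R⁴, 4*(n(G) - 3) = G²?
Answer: 2621461/4 ≈ 6.5537e+5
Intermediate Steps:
n(G) = 3 + G²/4
n(3) + M(1, -4)*K(4²) = (3 + (¼)*3²) + (6 - 1*(-4))*(4²)⁴ = (3 + (¼)*9) + (6 + 4)*16⁴ = (3 + 9/4) + 10*65536 = 21/4 + 655360 = 2621461/4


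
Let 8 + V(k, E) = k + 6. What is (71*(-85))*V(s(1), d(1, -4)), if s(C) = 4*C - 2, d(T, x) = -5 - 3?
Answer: 0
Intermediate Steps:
d(T, x) = -8
s(C) = -2 + 4*C
V(k, E) = -2 + k (V(k, E) = -8 + (k + 6) = -8 + (6 + k) = -2 + k)
(71*(-85))*V(s(1), d(1, -4)) = (71*(-85))*(-2 + (-2 + 4*1)) = -6035*(-2 + (-2 + 4)) = -6035*(-2 + 2) = -6035*0 = 0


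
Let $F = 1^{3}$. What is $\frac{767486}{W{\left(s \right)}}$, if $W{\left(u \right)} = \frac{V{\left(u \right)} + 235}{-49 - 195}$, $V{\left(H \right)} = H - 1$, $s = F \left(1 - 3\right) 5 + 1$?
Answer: $- \frac{187266584}{225} \approx -8.323 \cdot 10^{5}$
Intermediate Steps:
$F = 1$
$s = -9$ ($s = 1 \left(1 - 3\right) 5 + 1 = 1 \left(\left(-2\right) 5\right) + 1 = 1 \left(-10\right) + 1 = -10 + 1 = -9$)
$V{\left(H \right)} = -1 + H$
$W{\left(u \right)} = - \frac{117}{122} - \frac{u}{244}$ ($W{\left(u \right)} = \frac{\left(-1 + u\right) + 235}{-49 - 195} = \frac{234 + u}{-244} = \left(234 + u\right) \left(- \frac{1}{244}\right) = - \frac{117}{122} - \frac{u}{244}$)
$\frac{767486}{W{\left(s \right)}} = \frac{767486}{- \frac{117}{122} - - \frac{9}{244}} = \frac{767486}{- \frac{117}{122} + \frac{9}{244}} = \frac{767486}{- \frac{225}{244}} = 767486 \left(- \frac{244}{225}\right) = - \frac{187266584}{225}$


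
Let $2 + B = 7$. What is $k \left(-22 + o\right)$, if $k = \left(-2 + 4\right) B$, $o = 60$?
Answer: $380$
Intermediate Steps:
$B = 5$ ($B = -2 + 7 = 5$)
$k = 10$ ($k = \left(-2 + 4\right) 5 = 2 \cdot 5 = 10$)
$k \left(-22 + o\right) = 10 \left(-22 + 60\right) = 10 \cdot 38 = 380$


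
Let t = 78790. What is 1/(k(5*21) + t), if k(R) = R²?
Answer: 1/89815 ≈ 1.1134e-5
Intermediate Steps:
1/(k(5*21) + t) = 1/((5*21)² + 78790) = 1/(105² + 78790) = 1/(11025 + 78790) = 1/89815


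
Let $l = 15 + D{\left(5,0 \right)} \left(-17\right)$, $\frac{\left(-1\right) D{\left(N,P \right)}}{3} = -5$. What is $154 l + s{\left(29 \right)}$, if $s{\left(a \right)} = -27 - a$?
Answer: $-37016$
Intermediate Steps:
$D{\left(N,P \right)} = 15$ ($D{\left(N,P \right)} = \left(-3\right) \left(-5\right) = 15$)
$l = -240$ ($l = 15 + 15 \left(-17\right) = 15 - 255 = -240$)
$154 l + s{\left(29 \right)} = 154 \left(-240\right) - 56 = -36960 - 56 = -37016$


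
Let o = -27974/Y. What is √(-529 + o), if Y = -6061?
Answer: I*√19263645995/6061 ≈ 22.899*I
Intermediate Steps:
o = 27974/6061 (o = -27974/(-6061) = -27974*(-1/6061) = 27974/6061 ≈ 4.6154)
√(-529 + o) = √(-529 + 27974/6061) = √(-3178295/6061) = I*√19263645995/6061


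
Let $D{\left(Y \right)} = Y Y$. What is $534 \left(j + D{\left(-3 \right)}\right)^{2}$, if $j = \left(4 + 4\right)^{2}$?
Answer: $2845686$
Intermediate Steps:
$j = 64$ ($j = 8^{2} = 64$)
$D{\left(Y \right)} = Y^{2}$
$534 \left(j + D{\left(-3 \right)}\right)^{2} = 534 \left(64 + \left(-3\right)^{2}\right)^{2} = 534 \left(64 + 9\right)^{2} = 534 \cdot 73^{2} = 534 \cdot 5329 = 2845686$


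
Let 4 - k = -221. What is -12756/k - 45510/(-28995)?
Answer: -7991566/144975 ≈ -55.124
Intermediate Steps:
k = 225 (k = 4 - 1*(-221) = 4 + 221 = 225)
-12756/k - 45510/(-28995) = -12756/225 - 45510/(-28995) = -12756*1/225 - 45510*(-1/28995) = -4252/75 + 3034/1933 = -7991566/144975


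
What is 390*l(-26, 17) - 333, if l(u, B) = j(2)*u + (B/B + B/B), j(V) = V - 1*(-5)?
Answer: -70533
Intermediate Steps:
j(V) = 5 + V (j(V) = V + 5 = 5 + V)
l(u, B) = 2 + 7*u (l(u, B) = (5 + 2)*u + (B/B + B/B) = 7*u + (1 + 1) = 7*u + 2 = 2 + 7*u)
390*l(-26, 17) - 333 = 390*(2 + 7*(-26)) - 333 = 390*(2 - 182) - 333 = 390*(-180) - 333 = -70200 - 333 = -70533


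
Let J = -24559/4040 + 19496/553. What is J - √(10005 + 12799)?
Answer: 65182713/2234120 - 2*√5701 ≈ -121.83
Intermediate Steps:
J = 65182713/2234120 (J = -24559*1/4040 + 19496*(1/553) = -24559/4040 + 19496/553 = 65182713/2234120 ≈ 29.176)
J - √(10005 + 12799) = 65182713/2234120 - √(10005 + 12799) = 65182713/2234120 - √22804 = 65182713/2234120 - 2*√5701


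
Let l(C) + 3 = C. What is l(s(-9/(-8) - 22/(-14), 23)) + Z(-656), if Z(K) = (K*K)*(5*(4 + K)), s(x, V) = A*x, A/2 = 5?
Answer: -39281069409/28 ≈ -1.4029e+9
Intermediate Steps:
A = 10 (A = 2*5 = 10)
s(x, V) = 10*x
l(C) = -3 + C
Z(K) = K**2*(20 + 5*K)
l(s(-9/(-8) - 22/(-14), 23)) + Z(-656) = (-3 + 10*(-9/(-8) - 22/(-14))) + 5*(-656)**2*(4 - 656) = (-3 + 10*(-9*(-1/8) - 22*(-1/14))) + 5*430336*(-652) = (-3 + 10*(9/8 + 11/7)) - 1402895360 = (-3 + 10*(151/56)) - 1402895360 = (-3 + 755/28) - 1402895360 = 671/28 - 1402895360 = -39281069409/28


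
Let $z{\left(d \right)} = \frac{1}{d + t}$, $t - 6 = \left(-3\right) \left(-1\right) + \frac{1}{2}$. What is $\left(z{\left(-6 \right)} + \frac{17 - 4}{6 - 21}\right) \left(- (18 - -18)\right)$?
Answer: $\frac{732}{35} \approx 20.914$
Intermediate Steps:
$t = \frac{19}{2}$ ($t = 6 + \left(\left(-3\right) \left(-1\right) + \frac{1}{2}\right) = 6 + \left(3 + \frac{1}{2}\right) = 6 + \frac{7}{2} = \frac{19}{2} \approx 9.5$)
$z{\left(d \right)} = \frac{1}{\frac{19}{2} + d}$ ($z{\left(d \right)} = \frac{1}{d + \frac{19}{2}} = \frac{1}{\frac{19}{2} + d}$)
$\left(z{\left(-6 \right)} + \frac{17 - 4}{6 - 21}\right) \left(- (18 - -18)\right) = \left(\frac{2}{19 + 2 \left(-6\right)} + \frac{17 - 4}{6 - 21}\right) \left(- (18 - -18)\right) = \left(\frac{2}{19 - 12} + \frac{13}{-15}\right) \left(- (18 + 18)\right) = \left(\frac{2}{7} + 13 \left(- \frac{1}{15}\right)\right) \left(\left(-1\right) 36\right) = \left(2 \cdot \frac{1}{7} - \frac{13}{15}\right) \left(-36\right) = \left(\frac{2}{7} - \frac{13}{15}\right) \left(-36\right) = \left(- \frac{61}{105}\right) \left(-36\right) = \frac{732}{35}$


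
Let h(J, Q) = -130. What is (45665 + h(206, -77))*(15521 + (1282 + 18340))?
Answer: 1600236505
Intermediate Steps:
(45665 + h(206, -77))*(15521 + (1282 + 18340)) = (45665 - 130)*(15521 + (1282 + 18340)) = 45535*(15521 + 19622) = 45535*35143 = 1600236505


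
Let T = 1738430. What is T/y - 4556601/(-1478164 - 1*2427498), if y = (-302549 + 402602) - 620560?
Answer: -4417977273953/2032924410634 ≈ -2.1732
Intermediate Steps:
y = -520507 (y = 100053 - 620560 = -520507)
T/y - 4556601/(-1478164 - 1*2427498) = 1738430/(-520507) - 4556601/(-1478164 - 1*2427498) = 1738430*(-1/520507) - 4556601/(-1478164 - 2427498) = -1738430/520507 - 4556601/(-3905662) = -1738430/520507 - 4556601*(-1/3905662) = -1738430/520507 + 4556601/3905662 = -4417977273953/2032924410634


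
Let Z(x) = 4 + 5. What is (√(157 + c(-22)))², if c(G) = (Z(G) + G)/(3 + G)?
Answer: 2996/19 ≈ 157.68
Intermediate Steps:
Z(x) = 9
c(G) = (9 + G)/(3 + G)
(√(157 + c(-22)))² = (√(157 + (9 - 22)/(3 - 22)))² = (√(157 - 13/(-19)))² = (√(157 - 1/19*(-13)))² = (√(157 + 13/19))² = (√(2996/19))² = (2*√14231/19)² = 2996/19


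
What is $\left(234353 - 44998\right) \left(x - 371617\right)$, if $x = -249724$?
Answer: $-117654025055$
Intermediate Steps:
$\left(234353 - 44998\right) \left(x - 371617\right) = \left(234353 - 44998\right) \left(-249724 - 371617\right) = 189355 \left(-621341\right) = -117654025055$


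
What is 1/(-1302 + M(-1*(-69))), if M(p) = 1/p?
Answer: -69/89837 ≈ -0.00076806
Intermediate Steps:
1/(-1302 + M(-1*(-69))) = 1/(-1302 + 1/(-1*(-69))) = 1/(-1302 + 1/69) = 1/(-89837/69) = -69/89837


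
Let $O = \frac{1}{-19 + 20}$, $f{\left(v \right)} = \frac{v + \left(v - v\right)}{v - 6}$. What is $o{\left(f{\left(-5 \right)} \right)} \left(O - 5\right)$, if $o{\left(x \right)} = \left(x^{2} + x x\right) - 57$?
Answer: $\frac{27388}{121} \approx 226.35$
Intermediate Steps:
$f{\left(v \right)} = \frac{v}{-6 + v}$ ($f{\left(v \right)} = \frac{v + 0}{-6 + v} = \frac{v}{-6 + v}$)
$O = 1$ ($O = 1^{-1} = 1$)
$o{\left(x \right)} = -57 + 2 x^{2}$ ($o{\left(x \right)} = \left(x^{2} + x^{2}\right) - 57 = 2 x^{2} - 57 = -57 + 2 x^{2}$)
$o{\left(f{\left(-5 \right)} \right)} \left(O - 5\right) = \left(-57 + 2 \left(- \frac{5}{-6 - 5}\right)^{2}\right) \left(1 - 5\right) = \left(-57 + 2 \left(- \frac{5}{-11}\right)^{2}\right) \left(1 - 5\right) = \left(-57 + 2 \left(\left(-5\right) \left(- \frac{1}{11}\right)\right)^{2}\right) \left(-4\right) = \left(-57 + 2 \left(\frac{5}{11}\right)^{2}\right) \left(-4\right) = \left(-57 + 2 \cdot \frac{25}{121}\right) \left(-4\right) = \left(-57 + \frac{50}{121}\right) \left(-4\right) = \left(- \frac{6847}{121}\right) \left(-4\right) = \frac{27388}{121}$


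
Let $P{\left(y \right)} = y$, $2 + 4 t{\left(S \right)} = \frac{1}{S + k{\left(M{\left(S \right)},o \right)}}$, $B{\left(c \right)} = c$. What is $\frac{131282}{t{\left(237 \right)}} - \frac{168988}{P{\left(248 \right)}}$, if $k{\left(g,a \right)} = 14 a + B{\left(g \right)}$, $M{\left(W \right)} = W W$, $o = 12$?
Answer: $- \frac{1846712792573}{7015114} \approx -2.6325 \cdot 10^{5}$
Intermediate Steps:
$M{\left(W \right)} = W^{2}$
$k{\left(g,a \right)} = g + 14 a$ ($k{\left(g,a \right)} = 14 a + g = g + 14 a$)
$t{\left(S \right)} = - \frac{1}{2} + \frac{1}{4 \left(168 + S + S^{2}\right)}$ ($t{\left(S \right)} = - \frac{1}{2} + \frac{1}{4 \left(S + \left(S^{2} + 14 \cdot 12\right)\right)} = - \frac{1}{2} + \frac{1}{4 \left(S + \left(S^{2} + 168\right)\right)} = - \frac{1}{2} + \frac{1}{4 \left(S + \left(168 + S^{2}\right)\right)} = - \frac{1}{2} + \frac{1}{4 \left(168 + S + S^{2}\right)}$)
$\frac{131282}{t{\left(237 \right)}} - \frac{168988}{P{\left(248 \right)}} = \frac{131282}{\frac{1}{168 + 237 + 237^{2}} \left(- \frac{335}{4} - \frac{237}{2} - \frac{237^{2}}{2}\right)} - \frac{168988}{248} = \frac{131282}{\frac{1}{168 + 237 + 56169} \left(- \frac{335}{4} - \frac{237}{2} - \frac{56169}{2}\right)} - \frac{42247}{62} = \frac{131282}{\frac{1}{56574} \left(- \frac{335}{4} - \frac{237}{2} - \frac{56169}{2}\right)} - \frac{42247}{62} = \frac{131282}{\frac{1}{56574} \left(- \frac{113147}{4}\right)} - \frac{42247}{62} = \frac{131282}{- \frac{113147}{226296}} - \frac{42247}{62} = 131282 \left(- \frac{226296}{113147}\right) - \frac{42247}{62} = - \frac{29708591472}{113147} - \frac{42247}{62} = - \frac{1846712792573}{7015114}$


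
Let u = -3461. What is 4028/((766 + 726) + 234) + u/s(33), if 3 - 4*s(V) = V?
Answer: 6003896/12945 ≈ 463.80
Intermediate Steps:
s(V) = ¾ - V/4
4028/((766 + 726) + 234) + u/s(33) = 4028/((766 + 726) + 234) - 3461/(¾ - ¼*33) = 4028/(1492 + 234) - 3461/(¾ - 33/4) = 4028/1726 - 3461/(-15/2) = 4028*(1/1726) - 3461*(-2/15) = 2014/863 + 6922/15 = 6003896/12945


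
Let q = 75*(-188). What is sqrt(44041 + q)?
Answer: sqrt(29941) ≈ 173.03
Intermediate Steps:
q = -14100
sqrt(44041 + q) = sqrt(44041 - 14100) = sqrt(29941)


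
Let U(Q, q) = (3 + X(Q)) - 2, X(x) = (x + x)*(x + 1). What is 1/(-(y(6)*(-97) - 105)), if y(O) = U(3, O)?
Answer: 1/2530 ≈ 0.00039526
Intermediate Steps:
X(x) = 2*x*(1 + x) (X(x) = (2*x)*(1 + x) = 2*x*(1 + x))
U(Q, q) = 1 + 2*Q*(1 + Q) (U(Q, q) = (3 + 2*Q*(1 + Q)) - 2 = 1 + 2*Q*(1 + Q))
y(O) = 25 (y(O) = 1 + 2*3*(1 + 3) = 1 + 2*3*4 = 1 + 24 = 25)
1/(-(y(6)*(-97) - 105)) = 1/(-(25*(-97) - 105)) = 1/(-(-2425 - 105)) = 1/(-1*(-2530)) = 1/2530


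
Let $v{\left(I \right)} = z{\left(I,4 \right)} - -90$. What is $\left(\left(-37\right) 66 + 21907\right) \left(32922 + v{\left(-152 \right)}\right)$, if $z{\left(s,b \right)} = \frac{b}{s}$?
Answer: $\frac{24417966575}{38} \approx 6.4258 \cdot 10^{8}$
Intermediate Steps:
$v{\left(I \right)} = 90 + \frac{4}{I}$ ($v{\left(I \right)} = \frac{4}{I} - -90 = \frac{4}{I} + 90 = 90 + \frac{4}{I}$)
$\left(\left(-37\right) 66 + 21907\right) \left(32922 + v{\left(-152 \right)}\right) = \left(\left(-37\right) 66 + 21907\right) \left(32922 + \left(90 + \frac{4}{-152}\right)\right) = \left(-2442 + 21907\right) \left(32922 + \left(90 + 4 \left(- \frac{1}{152}\right)\right)\right) = 19465 \left(32922 + \left(90 - \frac{1}{38}\right)\right) = 19465 \left(32922 + \frac{3419}{38}\right) = 19465 \cdot \frac{1254455}{38} = \frac{24417966575}{38}$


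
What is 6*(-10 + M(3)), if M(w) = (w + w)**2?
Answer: 156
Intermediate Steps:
M(w) = 4*w**2 (M(w) = (2*w)**2 = 4*w**2)
6*(-10 + M(3)) = 6*(-10 + 4*3**2) = 6*(-10 + 4*9) = 6*(-10 + 36) = 6*26 = 156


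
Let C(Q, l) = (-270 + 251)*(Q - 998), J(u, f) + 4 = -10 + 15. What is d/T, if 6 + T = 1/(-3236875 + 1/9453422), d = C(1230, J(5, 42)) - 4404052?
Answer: 33724217908260066635/45899320367729 ≈ 7.3474e+5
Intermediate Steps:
J(u, f) = 1 (J(u, f) = -4 + (-10 + 15) = -4 + 5 = 1)
C(Q, l) = 18962 - 19*Q (C(Q, l) = -19*(-998 + Q) = 18962 - 19*Q)
d = -4408460 (d = (18962 - 19*1230) - 4404052 = (18962 - 23370) - 4404052 = -4408 - 4404052 = -4408460)
T = -183597281470916/30599545336249 (T = -6 + 1/(-3236875 + 1/9453422) = -6 + 1/(-30599545336249/9453422) = -6 - 9453422/30599545336249 = -183597281470916/30599545336249 ≈ -6.0000)
d/T = -4408460/(-183597281470916/30599545336249) = -4408460*(-30599545336249/183597281470916) = 33724217908260066635/45899320367729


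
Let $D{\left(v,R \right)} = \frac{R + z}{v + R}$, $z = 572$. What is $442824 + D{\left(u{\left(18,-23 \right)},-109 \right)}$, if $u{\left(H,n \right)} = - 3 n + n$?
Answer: $\frac{27897449}{63} \approx 4.4282 \cdot 10^{5}$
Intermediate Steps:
$u{\left(H,n \right)} = - 2 n$
$D{\left(v,R \right)} = \frac{572 + R}{R + v}$ ($D{\left(v,R \right)} = \frac{R + 572}{v + R} = \frac{572 + R}{R + v}$)
$442824 + D{\left(u{\left(18,-23 \right)},-109 \right)} = 442824 + \frac{572 - 109}{-109 - -46} = 442824 + \frac{1}{-109 + 46} \cdot 463 = 442824 + \frac{1}{-63} \cdot 463 = 442824 - \frac{463}{63} = \frac{27897449}{63}$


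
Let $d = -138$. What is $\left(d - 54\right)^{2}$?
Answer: $36864$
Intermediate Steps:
$\left(d - 54\right)^{2} = \left(-138 - 54\right)^{2} = \left(-192\right)^{2} = 36864$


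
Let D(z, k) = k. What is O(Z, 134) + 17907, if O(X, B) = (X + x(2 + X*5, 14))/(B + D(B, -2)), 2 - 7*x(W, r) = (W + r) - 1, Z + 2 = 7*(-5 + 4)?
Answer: 16546037/924 ≈ 17907.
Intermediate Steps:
Z = -9 (Z = -2 + 7*(-5 + 4) = -2 + 7*(-1) = -2 - 7 = -9)
x(W, r) = 3/7 - W/7 - r/7 (x(W, r) = 2/7 - ((W + r) - 1)/7 = 2/7 - (-1 + W + r)/7 = 2/7 + (⅐ - W/7 - r/7) = 3/7 - W/7 - r/7)
O(X, B) = (-13/7 + 2*X/7)/(-2 + B) (O(X, B) = (X + (3/7 - (2 + X*5)/7 - ⅐*14))/(B - 2) = (X + (3/7 - (2 + 5*X)/7 - 2))/(-2 + B) = (X + (3/7 + (-2/7 - 5*X/7) - 2))/(-2 + B) = (X + (-13/7 - 5*X/7))/(-2 + B) = (-13/7 + 2*X/7)/(-2 + B))
O(Z, 134) + 17907 = (-13 + 2*(-9))/(7*(-2 + 134)) + 17907 = (⅐)*(-13 - 18)/132 + 17907 = (⅐)*(1/132)*(-31) + 17907 = -31/924 + 17907 = 16546037/924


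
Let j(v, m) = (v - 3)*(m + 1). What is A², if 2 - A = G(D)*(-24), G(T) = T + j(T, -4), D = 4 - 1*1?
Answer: 5476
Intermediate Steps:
D = 3 (D = 4 - 1 = 3)
j(v, m) = (1 + m)*(-3 + v) (j(v, m) = (-3 + v)*(1 + m) = (1 + m)*(-3 + v))
G(T) = 9 - 2*T (G(T) = T + (-3 + T - 3*(-4) - 4*T) = T + (-3 + T + 12 - 4*T) = T + (9 - 3*T) = 9 - 2*T)
A = 74 (A = 2 - (9 - 2*3)*(-24) = 2 - (9 - 6)*(-24) = 2 - 3*(-24) = 2 - 1*(-72) = 2 + 72 = 74)
A² = 74² = 5476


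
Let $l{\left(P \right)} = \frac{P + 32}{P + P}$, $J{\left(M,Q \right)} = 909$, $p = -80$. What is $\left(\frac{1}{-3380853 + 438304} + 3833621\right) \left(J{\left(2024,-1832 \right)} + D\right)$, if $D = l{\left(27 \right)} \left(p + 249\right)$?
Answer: $\frac{37011079775623772}{8827647} \approx 4.1926 \cdot 10^{9}$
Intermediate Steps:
$l{\left(P \right)} = \frac{32 + P}{2 P}$
$D = \frac{9971}{54}$ ($D = \frac{32 + 27}{2 \cdot 27} \left(-80 + 249\right) = \frac{1}{2} \cdot \frac{1}{27} \cdot 59 \cdot 169 = \frac{59}{54} \cdot 169 = \frac{9971}{54} \approx 184.65$)
$\left(\frac{1}{-3380853 + 438304} + 3833621\right) \left(J{\left(2024,-1832 \right)} + D\right) = \left(\frac{1}{-3380853 + 438304} + 3833621\right) \left(909 + \frac{9971}{54}\right) = \left(\frac{1}{-2942549} + 3833621\right) \frac{59057}{54} = \left(- \frac{1}{2942549} + 3833621\right) \frac{59057}{54} = \frac{11280617639928}{2942549} \cdot \frac{59057}{54} = \frac{37011079775623772}{8827647}$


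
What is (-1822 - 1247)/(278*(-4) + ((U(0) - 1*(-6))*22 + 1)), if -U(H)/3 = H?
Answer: 279/89 ≈ 3.1348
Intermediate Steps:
U(H) = -3*H
(-1822 - 1247)/(278*(-4) + ((U(0) - 1*(-6))*22 + 1)) = (-1822 - 1247)/(278*(-4) + ((-3*0 - 1*(-6))*22 + 1)) = -3069/(-1112 + ((0 + 6)*22 + 1)) = -3069/(-1112 + (6*22 + 1)) = -3069/(-1112 + (132 + 1)) = -3069/(-1112 + 133) = -3069/(-979) = -3069*(-1/979) = 279/89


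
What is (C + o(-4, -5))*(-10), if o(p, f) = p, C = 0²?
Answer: 40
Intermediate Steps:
C = 0
(C + o(-4, -5))*(-10) = (0 - 4)*(-10) = -4*(-10) = 40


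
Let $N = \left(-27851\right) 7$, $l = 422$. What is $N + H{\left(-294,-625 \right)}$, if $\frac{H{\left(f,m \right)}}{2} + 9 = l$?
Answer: $-194131$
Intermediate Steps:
$H{\left(f,m \right)} = 826$ ($H{\left(f,m \right)} = -18 + 2 \cdot 422 = -18 + 844 = 826$)
$N = -194957$
$N + H{\left(-294,-625 \right)} = -194957 + 826 = -194131$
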